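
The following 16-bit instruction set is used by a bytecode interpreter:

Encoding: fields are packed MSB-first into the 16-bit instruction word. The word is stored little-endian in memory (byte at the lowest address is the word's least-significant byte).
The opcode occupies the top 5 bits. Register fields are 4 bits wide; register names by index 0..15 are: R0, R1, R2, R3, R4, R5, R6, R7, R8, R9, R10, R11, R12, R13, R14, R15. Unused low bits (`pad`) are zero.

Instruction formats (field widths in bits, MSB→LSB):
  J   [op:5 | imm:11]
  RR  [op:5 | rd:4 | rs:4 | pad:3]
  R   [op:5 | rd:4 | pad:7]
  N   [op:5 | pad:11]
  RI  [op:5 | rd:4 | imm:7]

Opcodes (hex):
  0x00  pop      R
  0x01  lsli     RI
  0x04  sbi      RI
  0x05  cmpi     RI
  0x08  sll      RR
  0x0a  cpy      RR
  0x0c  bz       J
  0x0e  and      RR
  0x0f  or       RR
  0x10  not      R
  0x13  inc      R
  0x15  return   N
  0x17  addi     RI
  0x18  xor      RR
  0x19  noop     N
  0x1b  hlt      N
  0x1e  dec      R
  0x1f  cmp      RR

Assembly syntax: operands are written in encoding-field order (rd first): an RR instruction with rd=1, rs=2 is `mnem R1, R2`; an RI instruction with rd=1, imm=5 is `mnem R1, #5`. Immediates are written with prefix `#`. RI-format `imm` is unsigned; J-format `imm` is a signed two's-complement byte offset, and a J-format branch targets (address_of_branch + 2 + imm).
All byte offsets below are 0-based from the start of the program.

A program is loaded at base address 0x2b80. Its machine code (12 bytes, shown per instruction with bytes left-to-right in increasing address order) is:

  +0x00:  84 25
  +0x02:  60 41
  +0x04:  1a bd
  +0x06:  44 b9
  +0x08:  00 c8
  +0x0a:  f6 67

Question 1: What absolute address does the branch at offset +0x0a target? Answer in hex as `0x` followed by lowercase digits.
off 0x0a: read f6 67 as little → 0x67f6
  op=0x67f6>>11=0xc ⇒ bz (J)
  [10:0] imm=2038 (s11→-10) = #-10
  target = base 0x2b80 + off 0x0a + 2 + imm -10 = 0x2b82

0x2b82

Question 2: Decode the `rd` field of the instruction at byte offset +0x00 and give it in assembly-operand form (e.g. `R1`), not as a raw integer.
R11

off 0x00: read 84 25 as little → 0x2584
  top 5b → 0x4 → sbi [RI]
  rd@[10:7]=0xb ⇒ R11
  imm@[6:0]=0x4 ⇒ #4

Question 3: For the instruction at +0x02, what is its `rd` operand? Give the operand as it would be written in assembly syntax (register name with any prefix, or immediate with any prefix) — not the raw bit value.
off 0x02: read 60 41 as little → 0x4160
  opcode bits[15:11]=0x8: sll/RR
  rd@[10:7]=0x2 ⇒ R2
  rs@[6:3]=0xc ⇒ R12

R2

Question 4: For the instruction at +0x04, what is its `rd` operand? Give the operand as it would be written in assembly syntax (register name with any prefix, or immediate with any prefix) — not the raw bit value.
R10

[04] 1a bd → 0xbd1a
  opcode bits[15:11]=0x17: addi/RI
  [10:7] rd=10 = R10
  [6:0] imm=26 = #26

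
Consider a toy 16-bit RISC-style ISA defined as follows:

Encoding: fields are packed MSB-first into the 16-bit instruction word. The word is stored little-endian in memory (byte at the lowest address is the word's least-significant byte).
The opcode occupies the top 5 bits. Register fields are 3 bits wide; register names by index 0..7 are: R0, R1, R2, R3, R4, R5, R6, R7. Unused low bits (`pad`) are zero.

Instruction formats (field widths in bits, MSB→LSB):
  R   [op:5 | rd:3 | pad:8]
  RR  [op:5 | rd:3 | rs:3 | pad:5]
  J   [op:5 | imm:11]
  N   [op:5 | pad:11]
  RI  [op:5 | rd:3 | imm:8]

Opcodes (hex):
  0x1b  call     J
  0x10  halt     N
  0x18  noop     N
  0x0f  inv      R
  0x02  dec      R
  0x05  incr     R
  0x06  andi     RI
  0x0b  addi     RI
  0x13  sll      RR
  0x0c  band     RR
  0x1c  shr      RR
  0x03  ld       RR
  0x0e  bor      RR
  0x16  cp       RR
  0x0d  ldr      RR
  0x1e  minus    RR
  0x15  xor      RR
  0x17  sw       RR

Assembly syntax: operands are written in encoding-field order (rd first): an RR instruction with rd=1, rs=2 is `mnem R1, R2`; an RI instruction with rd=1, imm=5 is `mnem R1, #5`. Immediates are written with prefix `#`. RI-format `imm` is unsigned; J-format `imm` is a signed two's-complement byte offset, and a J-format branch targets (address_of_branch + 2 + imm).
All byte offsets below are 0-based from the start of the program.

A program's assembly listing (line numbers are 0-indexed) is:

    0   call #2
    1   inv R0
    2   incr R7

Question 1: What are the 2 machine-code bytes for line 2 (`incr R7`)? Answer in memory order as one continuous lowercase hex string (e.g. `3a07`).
line 2 (incr): pack op=0x5:5|rd=7:3|pad=0:8 = 0x2f00; little→ 00 2f

002f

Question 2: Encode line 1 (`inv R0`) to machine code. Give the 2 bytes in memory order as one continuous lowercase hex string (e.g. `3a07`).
1. inv fields op=0xf:5|rd=0:3|pad=0:8 → word 7800h → 00 78

0078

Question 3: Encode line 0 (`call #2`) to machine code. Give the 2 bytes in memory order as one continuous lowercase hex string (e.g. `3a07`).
line 0 (call): pack op=0x1b:5|imm=2:11 = 0xd802; little→ 02 d8

02d8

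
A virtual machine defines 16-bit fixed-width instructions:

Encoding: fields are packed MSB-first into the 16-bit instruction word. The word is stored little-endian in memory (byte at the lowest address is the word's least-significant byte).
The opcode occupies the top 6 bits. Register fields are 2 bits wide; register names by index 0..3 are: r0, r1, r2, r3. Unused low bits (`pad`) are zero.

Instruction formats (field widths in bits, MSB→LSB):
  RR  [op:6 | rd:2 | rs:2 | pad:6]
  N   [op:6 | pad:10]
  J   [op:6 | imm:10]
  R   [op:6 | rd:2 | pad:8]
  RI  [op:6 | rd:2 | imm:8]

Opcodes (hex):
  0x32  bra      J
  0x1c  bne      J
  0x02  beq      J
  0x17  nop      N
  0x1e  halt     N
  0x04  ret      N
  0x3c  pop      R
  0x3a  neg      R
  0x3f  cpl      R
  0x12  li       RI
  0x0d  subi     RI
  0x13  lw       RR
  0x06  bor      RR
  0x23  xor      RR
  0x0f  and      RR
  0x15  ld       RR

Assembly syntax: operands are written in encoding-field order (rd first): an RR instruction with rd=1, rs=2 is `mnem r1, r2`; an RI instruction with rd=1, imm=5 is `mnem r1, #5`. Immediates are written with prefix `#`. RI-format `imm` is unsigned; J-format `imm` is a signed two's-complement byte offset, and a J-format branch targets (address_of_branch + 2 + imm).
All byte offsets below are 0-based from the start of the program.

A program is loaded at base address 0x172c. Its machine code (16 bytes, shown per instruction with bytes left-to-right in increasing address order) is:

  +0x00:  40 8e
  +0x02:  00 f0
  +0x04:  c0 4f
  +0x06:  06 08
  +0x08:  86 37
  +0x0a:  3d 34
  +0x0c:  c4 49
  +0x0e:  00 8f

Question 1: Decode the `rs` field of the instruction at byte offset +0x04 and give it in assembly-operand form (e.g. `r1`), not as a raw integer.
r3

[04] c0 4f → 0x4fc0
  opcode bits[15:10]=0x13: lw/RR
  [9:8] rd=3 = r3
  [7:6] rs=3 = r3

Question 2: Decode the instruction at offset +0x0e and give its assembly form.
xor r3, r0

+0x0e: 00 8f ⇒ word 0x8f00 (little)
  opcode bits[15:10]=0x23: xor/RR
  [9:8] rd=3 = r3
  [7:6] rs=0 = r0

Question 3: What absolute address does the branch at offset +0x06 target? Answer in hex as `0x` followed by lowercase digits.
off 0x06: read 06 08 as little → 0x0806
  op=0x0806>>10=0x2 ⇒ beq (J)
  imm@[9:0]=0x6 ⇒ #6
  target = base 0x172c + off 0x06 + 2 + imm 6 = 0x173a

0x173a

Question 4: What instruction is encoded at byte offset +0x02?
pop r0

@+02  little-endian(00 f0) = 0xf000
  opcode bits[15:10]=0x3c: pop/R
  rd: (w>>8)&0x3=0x0 → r0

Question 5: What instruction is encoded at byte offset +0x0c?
off 0x0c: read c4 49 as little → 0x49c4
  opcode bits[15:10]=0x12: li/RI
  rd: (w>>8)&0x3=0x1 → r1
  imm: (w>>0)&0xff=0xc4 → #196

li r1, #196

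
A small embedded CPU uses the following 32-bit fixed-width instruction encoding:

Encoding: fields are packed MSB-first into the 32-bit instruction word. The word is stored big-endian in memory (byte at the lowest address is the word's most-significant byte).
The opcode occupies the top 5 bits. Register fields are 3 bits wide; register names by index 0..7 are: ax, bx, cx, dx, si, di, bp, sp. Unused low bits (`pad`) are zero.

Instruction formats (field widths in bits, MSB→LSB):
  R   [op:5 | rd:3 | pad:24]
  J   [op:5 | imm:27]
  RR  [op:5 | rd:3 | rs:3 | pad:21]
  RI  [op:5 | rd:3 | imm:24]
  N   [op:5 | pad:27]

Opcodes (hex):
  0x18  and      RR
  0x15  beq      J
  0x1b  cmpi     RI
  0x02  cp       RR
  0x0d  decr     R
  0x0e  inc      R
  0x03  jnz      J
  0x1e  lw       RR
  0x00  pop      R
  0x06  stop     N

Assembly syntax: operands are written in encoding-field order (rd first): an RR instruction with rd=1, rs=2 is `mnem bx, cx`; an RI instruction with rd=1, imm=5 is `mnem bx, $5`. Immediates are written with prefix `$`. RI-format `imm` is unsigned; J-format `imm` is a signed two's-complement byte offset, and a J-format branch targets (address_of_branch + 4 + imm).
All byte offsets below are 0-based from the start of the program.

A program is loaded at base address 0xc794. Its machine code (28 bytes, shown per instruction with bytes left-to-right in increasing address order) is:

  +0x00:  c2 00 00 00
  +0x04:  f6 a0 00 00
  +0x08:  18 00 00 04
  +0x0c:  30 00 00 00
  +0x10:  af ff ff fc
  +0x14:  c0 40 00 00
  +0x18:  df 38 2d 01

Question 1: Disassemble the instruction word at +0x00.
and cx, ax

off 0x00: read c2 00 00 00 as big → 0xc2000000
  opcode bits[31:27]=0x18: and/RR
  [26:24] rd=2 = cx
  [23:21] rs=0 = ax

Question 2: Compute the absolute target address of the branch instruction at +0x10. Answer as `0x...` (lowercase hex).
0xc7a4

[10] af ff ff fc → 0xaffffffc
  top 5b → 0x15 → beq [J]
  imm: (w>>0)&0x7ffffff=0x7fffffc (s27→-4) → $-4
  target = base 0xc794 + off 0x10 + 4 + imm -4 = 0xc7a4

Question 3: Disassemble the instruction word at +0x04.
off 0x04: read f6 a0 00 00 as big → 0xf6a00000
  top 5b → 0x1e → lw [RR]
  rd: (w>>24)&0x7=0x6 → bp
  rs: (w>>21)&0x7=0x5 → di

lw bp, di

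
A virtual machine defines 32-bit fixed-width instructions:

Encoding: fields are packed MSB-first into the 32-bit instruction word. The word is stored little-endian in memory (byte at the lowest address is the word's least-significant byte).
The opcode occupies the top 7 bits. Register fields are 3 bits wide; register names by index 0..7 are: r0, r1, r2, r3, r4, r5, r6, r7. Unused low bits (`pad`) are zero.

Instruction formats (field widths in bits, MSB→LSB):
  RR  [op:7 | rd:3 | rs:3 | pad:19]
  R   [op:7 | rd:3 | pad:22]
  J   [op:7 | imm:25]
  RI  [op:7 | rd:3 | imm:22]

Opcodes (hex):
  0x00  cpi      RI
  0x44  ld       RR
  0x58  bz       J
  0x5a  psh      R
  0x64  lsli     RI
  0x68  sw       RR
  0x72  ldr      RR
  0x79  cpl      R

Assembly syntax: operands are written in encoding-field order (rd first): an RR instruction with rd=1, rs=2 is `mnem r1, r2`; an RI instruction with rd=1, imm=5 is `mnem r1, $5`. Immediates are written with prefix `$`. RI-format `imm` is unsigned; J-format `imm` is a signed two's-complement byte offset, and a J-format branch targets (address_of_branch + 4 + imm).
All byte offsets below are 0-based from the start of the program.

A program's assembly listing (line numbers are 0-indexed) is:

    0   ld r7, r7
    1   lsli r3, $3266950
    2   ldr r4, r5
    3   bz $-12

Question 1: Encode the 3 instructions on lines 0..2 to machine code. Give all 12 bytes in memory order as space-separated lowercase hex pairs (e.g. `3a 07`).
00 00 f8 89 86 d9 f1 c8 00 00 28 e5

line 0 (ld): pack op=0x44:7|rd=7:3|rs=7:3|pad=0:19 = 0x89f80000; little→ 00 00 f8 89
line 1 (lsli): pack op=0x64:7|rd=3:3|imm=3266950:22 = 0xc8f1d986; little→ 86 d9 f1 c8
line 2 (ldr): pack op=0x72:7|rd=4:3|rs=5:3|pad=0:19 = 0xe5280000; little→ 00 00 28 e5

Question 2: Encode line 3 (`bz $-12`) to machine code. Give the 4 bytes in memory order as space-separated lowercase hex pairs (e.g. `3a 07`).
L3: bz op=0x58:7|imm=-12:25 ⇒ 0xb1fffff4 ⇒ little f4 ff ff b1

f4 ff ff b1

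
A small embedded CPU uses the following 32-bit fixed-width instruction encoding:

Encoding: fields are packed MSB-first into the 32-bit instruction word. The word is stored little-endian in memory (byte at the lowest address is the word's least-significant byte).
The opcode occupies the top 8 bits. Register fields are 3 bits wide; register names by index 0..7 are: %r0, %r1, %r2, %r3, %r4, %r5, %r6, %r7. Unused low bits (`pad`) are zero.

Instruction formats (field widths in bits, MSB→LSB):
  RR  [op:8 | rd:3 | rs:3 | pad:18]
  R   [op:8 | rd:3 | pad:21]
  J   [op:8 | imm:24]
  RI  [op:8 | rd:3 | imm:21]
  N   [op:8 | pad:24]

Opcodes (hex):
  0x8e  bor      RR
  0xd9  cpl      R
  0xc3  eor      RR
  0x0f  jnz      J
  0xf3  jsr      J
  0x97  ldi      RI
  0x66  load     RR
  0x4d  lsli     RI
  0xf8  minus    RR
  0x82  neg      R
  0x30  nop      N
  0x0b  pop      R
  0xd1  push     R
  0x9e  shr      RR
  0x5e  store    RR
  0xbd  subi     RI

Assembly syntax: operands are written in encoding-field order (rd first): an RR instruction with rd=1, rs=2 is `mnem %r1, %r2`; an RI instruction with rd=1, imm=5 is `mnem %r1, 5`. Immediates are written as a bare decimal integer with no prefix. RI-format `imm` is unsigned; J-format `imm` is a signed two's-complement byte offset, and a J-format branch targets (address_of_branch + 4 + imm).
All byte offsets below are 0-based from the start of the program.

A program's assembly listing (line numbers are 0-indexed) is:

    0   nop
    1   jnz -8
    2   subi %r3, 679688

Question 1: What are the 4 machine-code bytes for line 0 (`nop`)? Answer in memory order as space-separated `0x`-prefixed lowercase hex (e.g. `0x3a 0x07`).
L0: nop op=0x30:8|pad=0:24 ⇒ 0x30000000 ⇒ little 00 00 00 30

0x00 0x00 0x00 0x30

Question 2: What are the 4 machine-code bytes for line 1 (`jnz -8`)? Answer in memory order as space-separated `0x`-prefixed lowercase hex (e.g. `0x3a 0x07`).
0xf8 0xff 0xff 0x0f

line 1 (jnz): pack op=0xf:8|imm=-8:24 = 0x0ffffff8; little→ f8 ff ff 0f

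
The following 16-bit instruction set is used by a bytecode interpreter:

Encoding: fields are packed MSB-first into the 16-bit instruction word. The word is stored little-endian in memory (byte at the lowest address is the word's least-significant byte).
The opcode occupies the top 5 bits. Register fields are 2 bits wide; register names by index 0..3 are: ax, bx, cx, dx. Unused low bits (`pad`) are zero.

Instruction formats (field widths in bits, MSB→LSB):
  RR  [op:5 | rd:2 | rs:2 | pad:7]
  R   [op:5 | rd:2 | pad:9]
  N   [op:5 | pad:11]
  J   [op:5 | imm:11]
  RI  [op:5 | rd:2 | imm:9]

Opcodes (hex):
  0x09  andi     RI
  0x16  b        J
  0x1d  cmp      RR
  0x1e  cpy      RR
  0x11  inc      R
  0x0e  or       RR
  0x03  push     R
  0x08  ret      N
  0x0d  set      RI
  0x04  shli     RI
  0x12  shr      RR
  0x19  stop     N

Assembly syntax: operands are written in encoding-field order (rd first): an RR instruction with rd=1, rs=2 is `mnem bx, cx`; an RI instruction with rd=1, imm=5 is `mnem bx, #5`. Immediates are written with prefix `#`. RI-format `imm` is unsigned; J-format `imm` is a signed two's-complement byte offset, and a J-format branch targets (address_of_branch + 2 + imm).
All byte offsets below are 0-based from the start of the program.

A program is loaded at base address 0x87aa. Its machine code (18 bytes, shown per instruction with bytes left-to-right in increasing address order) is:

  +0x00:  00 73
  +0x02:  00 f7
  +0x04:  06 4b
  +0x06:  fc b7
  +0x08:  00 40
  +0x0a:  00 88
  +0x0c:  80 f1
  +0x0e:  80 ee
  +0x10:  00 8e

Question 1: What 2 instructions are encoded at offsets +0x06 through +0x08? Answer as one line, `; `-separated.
[06] fc b7 → 0xb7fc
  op=0xb7fc>>11=0x16 ⇒ b (J)
  imm@[10:0]=0x7fc (s11→-4) ⇒ #-4
[08] 00 40 → 0x4000
  op=0x4000>>11=0x8 ⇒ ret (N)

b #-4; ret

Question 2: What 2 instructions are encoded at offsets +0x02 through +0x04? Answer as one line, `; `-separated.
cpy dx, cx; andi bx, #262

@+02  little-endian(00 f7) = 0xf700
  opcode bits[15:11]=0x1e: cpy/RR
  rd@[10:9]=0x3 ⇒ dx
  rs@[8:7]=0x2 ⇒ cx
@+04  little-endian(06 4b) = 0x4b06
  opcode bits[15:11]=0x9: andi/RI
  rd@[10:9]=0x1 ⇒ bx
  imm@[8:0]=0x106 ⇒ #262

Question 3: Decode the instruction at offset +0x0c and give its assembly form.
+0x0c: 80 f1 ⇒ word 0xf180 (little)
  op=0xf180>>11=0x1e ⇒ cpy (RR)
  rd@[10:9]=0x0 ⇒ ax
  rs@[8:7]=0x3 ⇒ dx

cpy ax, dx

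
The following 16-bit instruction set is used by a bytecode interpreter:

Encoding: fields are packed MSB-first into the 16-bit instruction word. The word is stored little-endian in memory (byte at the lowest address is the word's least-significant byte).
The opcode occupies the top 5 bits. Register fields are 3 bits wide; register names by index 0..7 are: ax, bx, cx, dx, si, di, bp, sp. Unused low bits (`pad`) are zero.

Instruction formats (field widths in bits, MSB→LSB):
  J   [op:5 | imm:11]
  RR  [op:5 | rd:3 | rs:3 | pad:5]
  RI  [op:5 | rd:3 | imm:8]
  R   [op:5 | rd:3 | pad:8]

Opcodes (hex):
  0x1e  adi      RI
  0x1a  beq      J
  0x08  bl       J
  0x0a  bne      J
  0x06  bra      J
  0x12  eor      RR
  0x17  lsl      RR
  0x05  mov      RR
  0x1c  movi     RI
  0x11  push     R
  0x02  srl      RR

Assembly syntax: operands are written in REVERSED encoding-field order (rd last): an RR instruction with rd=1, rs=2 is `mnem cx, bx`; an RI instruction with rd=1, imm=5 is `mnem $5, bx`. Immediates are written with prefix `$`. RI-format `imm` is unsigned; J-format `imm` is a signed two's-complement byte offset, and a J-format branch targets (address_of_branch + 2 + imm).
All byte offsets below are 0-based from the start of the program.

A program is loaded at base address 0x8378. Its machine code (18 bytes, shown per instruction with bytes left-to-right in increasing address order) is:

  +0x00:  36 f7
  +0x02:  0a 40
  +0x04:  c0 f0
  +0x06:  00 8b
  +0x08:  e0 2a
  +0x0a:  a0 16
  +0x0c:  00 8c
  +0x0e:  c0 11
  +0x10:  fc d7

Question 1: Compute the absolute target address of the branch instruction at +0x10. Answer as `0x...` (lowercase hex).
+0x10: fc d7 ⇒ word 0xd7fc (little)
  opcode bits[15:11]=0x1a: beq/J
  [10:0] imm=2044 (s11→-4) = $-4
  target = base 0x8378 + off 0x10 + 2 + imm -4 = 0x8386

0x8386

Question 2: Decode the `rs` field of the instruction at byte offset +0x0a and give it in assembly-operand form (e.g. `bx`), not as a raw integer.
di

+0x0a: a0 16 ⇒ word 0x16a0 (little)
  op=0x16a0>>11=0x2 ⇒ srl (RR)
  [10:8] rd=6 = bp
  [7:5] rs=5 = di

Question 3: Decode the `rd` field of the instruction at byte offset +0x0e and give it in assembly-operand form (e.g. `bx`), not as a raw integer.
off 0x0e: read c0 11 as little → 0x11c0
  top 5b → 0x2 → srl [RR]
  [10:8] rd=1 = bx
  [7:5] rs=6 = bp

bx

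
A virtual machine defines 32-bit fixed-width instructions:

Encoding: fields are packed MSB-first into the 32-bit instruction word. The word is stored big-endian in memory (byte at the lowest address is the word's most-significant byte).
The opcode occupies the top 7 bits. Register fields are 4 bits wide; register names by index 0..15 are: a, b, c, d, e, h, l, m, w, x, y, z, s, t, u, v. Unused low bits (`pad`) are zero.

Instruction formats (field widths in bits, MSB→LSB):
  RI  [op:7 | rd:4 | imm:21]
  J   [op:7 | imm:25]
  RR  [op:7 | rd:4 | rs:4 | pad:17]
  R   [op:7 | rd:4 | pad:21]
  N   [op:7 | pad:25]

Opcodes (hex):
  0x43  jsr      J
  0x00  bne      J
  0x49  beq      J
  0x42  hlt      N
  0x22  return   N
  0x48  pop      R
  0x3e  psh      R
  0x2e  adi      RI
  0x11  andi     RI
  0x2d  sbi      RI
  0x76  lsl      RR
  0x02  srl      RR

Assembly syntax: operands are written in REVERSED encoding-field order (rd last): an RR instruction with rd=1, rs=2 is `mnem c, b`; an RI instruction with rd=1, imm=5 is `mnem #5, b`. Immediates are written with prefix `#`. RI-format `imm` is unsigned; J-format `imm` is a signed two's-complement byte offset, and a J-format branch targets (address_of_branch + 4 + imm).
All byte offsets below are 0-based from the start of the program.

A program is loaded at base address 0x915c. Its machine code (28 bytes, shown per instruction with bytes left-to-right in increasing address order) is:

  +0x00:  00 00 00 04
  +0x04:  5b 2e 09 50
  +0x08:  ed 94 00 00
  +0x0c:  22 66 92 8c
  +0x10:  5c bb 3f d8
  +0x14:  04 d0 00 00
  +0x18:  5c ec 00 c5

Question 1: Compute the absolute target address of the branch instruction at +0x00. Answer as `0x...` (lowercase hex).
0x9164

@+00  big-endian(00 00 00 04) = 0x00000004
  top 7b → 0x0 → bne [J]
  [24:0] imm=4 = #4
  target = base 0x915c + off 0x00 + 4 + imm 4 = 0x9164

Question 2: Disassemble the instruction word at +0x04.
[04] 5b 2e 09 50 → 0x5b2e0950
  top 7b → 0x2d → sbi [RI]
  [24:21] rd=9 = x
  [20:0] imm=919888 = #919888

sbi #919888, x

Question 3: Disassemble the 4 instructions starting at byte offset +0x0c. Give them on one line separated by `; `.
+0x0c: 22 66 92 8c ⇒ word 0x2266928c (big)
  op=0x2266928c>>25=0x11 ⇒ andi (RI)
  rd: (w>>21)&0xf=0x3 → d
  imm: (w>>0)&0x1fffff=0x6928c → #430732
+0x10: 5c bb 3f d8 ⇒ word 0x5cbb3fd8 (big)
  op=0x5cbb3fd8>>25=0x2e ⇒ adi (RI)
  rd: (w>>21)&0xf=0x5 → h
  imm: (w>>0)&0x1fffff=0x1b3fd8 → #1785816
+0x14: 04 d0 00 00 ⇒ word 0x04d00000 (big)
  op=0x04d00000>>25=0x2 ⇒ srl (RR)
  rd: (w>>21)&0xf=0x6 → l
  rs: (w>>17)&0xf=0x8 → w
+0x18: 5c ec 00 c5 ⇒ word 0x5cec00c5 (big)
  op=0x5cec00c5>>25=0x2e ⇒ adi (RI)
  rd: (w>>21)&0xf=0x7 → m
  imm: (w>>0)&0x1fffff=0xc00c5 → #786629

andi #430732, d; adi #1785816, h; srl w, l; adi #786629, m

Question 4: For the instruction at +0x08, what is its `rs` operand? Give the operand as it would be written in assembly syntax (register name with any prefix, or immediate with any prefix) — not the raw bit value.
y

[08] ed 94 00 00 → 0xed940000
  op=0xed940000>>25=0x76 ⇒ lsl (RR)
  rd@[24:21]=0xc ⇒ s
  rs@[20:17]=0xa ⇒ y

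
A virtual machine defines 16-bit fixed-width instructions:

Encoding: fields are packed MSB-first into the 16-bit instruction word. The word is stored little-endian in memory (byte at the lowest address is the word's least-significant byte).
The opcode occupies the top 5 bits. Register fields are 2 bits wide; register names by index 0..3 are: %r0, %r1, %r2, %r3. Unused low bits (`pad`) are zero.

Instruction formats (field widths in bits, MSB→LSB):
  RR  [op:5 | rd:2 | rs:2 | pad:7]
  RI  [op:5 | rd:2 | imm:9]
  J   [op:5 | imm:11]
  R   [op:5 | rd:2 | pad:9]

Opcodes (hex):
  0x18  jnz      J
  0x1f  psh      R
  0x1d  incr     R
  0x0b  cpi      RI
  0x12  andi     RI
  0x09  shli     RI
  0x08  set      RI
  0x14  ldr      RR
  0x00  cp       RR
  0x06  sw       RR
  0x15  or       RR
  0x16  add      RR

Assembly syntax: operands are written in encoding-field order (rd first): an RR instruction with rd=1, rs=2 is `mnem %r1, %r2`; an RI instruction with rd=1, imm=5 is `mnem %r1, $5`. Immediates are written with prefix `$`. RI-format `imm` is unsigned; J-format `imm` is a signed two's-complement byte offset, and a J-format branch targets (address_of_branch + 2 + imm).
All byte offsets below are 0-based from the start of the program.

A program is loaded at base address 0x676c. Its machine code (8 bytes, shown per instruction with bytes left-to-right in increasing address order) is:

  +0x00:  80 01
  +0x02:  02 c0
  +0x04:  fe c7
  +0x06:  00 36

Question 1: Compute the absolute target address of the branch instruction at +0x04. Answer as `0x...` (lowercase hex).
0x6770

@+04  little-endian(fe c7) = 0xc7fe
  opcode bits[15:11]=0x18: jnz/J
  [10:0] imm=2046 (s11→-2) = $-2
  target = base 0x676c + off 0x04 + 2 + imm -2 = 0x6770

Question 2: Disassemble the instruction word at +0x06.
@+06  little-endian(00 36) = 0x3600
  op=0x3600>>11=0x6 ⇒ sw (RR)
  [10:9] rd=3 = %r3
  [8:7] rs=0 = %r0

sw %r3, %r0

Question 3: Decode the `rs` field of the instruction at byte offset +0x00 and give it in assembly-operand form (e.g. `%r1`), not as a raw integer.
%r3

off 0x00: read 80 01 as little → 0x0180
  opcode bits[15:11]=0x0: cp/RR
  [10:9] rd=0 = %r0
  [8:7] rs=3 = %r3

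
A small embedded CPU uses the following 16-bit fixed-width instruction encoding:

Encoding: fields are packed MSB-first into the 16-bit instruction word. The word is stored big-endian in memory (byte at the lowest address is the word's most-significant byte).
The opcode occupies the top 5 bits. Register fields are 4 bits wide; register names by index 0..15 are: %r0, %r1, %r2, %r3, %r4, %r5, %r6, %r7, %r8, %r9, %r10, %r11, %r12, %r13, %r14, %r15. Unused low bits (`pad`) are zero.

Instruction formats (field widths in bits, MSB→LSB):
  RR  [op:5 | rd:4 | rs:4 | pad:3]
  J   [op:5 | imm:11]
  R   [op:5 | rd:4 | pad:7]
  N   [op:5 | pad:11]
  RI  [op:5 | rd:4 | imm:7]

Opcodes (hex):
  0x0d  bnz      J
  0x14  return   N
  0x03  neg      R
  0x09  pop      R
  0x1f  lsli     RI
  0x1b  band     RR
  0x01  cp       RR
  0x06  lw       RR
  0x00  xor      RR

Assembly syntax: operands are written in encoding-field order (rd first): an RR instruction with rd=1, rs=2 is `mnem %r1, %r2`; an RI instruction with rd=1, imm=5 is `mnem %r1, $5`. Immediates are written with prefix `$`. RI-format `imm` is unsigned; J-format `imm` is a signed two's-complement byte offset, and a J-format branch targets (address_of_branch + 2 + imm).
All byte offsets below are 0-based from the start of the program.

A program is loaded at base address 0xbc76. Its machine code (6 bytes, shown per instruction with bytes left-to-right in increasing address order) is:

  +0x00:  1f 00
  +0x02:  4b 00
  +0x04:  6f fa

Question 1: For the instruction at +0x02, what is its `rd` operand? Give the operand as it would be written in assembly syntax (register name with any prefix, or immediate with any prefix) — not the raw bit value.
[02] 4b 00 → 0x4b00
  opcode bits[15:11]=0x9: pop/R
  rd@[10:7]=0x6 ⇒ %r6

%r6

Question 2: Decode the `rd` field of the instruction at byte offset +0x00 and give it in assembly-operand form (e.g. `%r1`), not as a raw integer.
%r14

[00] 1f 00 → 0x1f00
  opcode bits[15:11]=0x3: neg/R
  rd: (w>>7)&0xf=0xe → %r14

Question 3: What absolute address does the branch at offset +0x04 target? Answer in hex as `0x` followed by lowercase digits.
[04] 6f fa → 0x6ffa
  top 5b → 0xd → bnz [J]
  [10:0] imm=2042 (s11→-6) = $-6
  target = base 0xbc76 + off 0x04 + 2 + imm -6 = 0xbc76

0xbc76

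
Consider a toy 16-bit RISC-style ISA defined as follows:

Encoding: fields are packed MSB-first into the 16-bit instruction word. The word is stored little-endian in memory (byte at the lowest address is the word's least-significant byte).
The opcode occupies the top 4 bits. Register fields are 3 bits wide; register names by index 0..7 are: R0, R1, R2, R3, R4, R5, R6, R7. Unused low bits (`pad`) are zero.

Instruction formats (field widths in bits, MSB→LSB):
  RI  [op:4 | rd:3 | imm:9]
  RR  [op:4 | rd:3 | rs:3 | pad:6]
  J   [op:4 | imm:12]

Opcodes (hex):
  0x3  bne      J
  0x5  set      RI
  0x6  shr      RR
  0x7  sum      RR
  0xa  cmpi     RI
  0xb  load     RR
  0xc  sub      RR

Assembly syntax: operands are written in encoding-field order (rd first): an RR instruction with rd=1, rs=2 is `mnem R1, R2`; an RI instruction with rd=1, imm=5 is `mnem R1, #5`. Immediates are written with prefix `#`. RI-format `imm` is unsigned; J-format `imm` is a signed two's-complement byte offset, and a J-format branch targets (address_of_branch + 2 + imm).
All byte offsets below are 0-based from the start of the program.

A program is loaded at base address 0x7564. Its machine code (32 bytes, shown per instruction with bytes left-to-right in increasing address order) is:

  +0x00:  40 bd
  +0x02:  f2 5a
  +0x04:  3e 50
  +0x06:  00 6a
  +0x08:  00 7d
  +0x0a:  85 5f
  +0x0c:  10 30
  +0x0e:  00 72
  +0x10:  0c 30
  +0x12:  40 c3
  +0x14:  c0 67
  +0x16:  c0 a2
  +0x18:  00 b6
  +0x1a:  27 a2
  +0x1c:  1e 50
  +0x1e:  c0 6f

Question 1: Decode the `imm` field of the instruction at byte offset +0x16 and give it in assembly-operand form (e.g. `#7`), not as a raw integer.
[16] c0 a2 → 0xa2c0
  op=0xa2c0>>12=0xa ⇒ cmpi (RI)
  rd@[11:9]=0x1 ⇒ R1
  imm@[8:0]=0xc0 ⇒ #192

#192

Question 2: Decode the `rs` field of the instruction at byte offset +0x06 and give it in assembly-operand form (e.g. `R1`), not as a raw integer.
R0

+0x06: 00 6a ⇒ word 0x6a00 (little)
  top 4b → 0x6 → shr [RR]
  [11:9] rd=5 = R5
  [8:6] rs=0 = R0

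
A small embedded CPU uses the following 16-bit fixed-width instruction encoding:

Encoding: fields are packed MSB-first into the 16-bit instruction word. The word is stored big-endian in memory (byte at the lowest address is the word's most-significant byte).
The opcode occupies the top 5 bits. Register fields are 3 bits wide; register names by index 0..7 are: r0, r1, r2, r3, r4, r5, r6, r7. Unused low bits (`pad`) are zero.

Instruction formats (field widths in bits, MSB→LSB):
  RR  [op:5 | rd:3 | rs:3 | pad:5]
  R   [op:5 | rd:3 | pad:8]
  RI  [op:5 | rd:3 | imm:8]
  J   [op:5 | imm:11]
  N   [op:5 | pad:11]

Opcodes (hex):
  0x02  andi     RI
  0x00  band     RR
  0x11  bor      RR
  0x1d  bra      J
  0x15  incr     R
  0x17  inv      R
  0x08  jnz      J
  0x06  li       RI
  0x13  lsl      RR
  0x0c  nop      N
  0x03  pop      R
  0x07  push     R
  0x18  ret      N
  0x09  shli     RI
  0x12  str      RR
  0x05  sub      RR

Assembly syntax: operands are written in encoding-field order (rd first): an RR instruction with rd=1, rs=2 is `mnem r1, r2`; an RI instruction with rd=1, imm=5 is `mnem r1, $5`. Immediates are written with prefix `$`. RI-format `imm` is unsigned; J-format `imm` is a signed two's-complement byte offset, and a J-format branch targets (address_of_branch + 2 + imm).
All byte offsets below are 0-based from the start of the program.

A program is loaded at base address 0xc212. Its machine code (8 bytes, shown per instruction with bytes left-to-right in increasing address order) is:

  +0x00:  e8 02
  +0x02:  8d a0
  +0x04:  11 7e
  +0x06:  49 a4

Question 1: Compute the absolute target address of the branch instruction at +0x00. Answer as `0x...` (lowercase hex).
off 0x00: read e8 02 as big → 0xe802
  opcode bits[15:11]=0x1d: bra/J
  imm@[10:0]=0x2 ⇒ $2
  target = base 0xc212 + off 0x00 + 2 + imm 2 = 0xc216

0xc216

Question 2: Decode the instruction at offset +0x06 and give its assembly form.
+0x06: 49 a4 ⇒ word 0x49a4 (big)
  top 5b → 0x9 → shli [RI]
  rd: (w>>8)&0x7=0x1 → r1
  imm: (w>>0)&0xff=0xa4 → $164

shli r1, $164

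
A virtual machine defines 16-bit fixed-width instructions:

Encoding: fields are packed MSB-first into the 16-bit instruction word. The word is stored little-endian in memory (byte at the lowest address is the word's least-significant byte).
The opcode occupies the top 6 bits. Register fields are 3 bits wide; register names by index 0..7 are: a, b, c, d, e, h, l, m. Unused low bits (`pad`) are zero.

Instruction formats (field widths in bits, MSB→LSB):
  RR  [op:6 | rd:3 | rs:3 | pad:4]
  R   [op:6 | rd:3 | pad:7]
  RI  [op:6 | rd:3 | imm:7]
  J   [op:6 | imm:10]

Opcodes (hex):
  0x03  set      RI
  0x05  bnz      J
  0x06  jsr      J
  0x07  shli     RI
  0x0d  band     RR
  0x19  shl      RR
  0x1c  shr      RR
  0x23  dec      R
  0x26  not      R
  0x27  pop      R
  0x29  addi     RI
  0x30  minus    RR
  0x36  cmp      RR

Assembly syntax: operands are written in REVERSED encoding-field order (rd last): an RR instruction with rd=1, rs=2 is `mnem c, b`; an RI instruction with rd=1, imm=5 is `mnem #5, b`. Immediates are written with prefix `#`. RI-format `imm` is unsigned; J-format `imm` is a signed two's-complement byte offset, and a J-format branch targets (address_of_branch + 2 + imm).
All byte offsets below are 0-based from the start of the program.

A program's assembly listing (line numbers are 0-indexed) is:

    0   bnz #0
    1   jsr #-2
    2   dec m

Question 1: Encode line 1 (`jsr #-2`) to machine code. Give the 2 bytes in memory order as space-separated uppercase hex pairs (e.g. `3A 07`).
FE 1B

L1: jsr op=0x6:6|imm=-2:10 ⇒ 0x1bfe ⇒ little fe 1b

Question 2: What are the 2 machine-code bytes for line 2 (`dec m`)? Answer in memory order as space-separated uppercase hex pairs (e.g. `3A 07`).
2. dec fields op=0x23:6|rd=7:3|pad=0:7 → word 8f80h → 80 8f

80 8F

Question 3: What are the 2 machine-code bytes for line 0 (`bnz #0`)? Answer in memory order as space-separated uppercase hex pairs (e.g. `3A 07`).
0. bnz fields op=0x5:6|imm=0:10 → word 1400h → 00 14

00 14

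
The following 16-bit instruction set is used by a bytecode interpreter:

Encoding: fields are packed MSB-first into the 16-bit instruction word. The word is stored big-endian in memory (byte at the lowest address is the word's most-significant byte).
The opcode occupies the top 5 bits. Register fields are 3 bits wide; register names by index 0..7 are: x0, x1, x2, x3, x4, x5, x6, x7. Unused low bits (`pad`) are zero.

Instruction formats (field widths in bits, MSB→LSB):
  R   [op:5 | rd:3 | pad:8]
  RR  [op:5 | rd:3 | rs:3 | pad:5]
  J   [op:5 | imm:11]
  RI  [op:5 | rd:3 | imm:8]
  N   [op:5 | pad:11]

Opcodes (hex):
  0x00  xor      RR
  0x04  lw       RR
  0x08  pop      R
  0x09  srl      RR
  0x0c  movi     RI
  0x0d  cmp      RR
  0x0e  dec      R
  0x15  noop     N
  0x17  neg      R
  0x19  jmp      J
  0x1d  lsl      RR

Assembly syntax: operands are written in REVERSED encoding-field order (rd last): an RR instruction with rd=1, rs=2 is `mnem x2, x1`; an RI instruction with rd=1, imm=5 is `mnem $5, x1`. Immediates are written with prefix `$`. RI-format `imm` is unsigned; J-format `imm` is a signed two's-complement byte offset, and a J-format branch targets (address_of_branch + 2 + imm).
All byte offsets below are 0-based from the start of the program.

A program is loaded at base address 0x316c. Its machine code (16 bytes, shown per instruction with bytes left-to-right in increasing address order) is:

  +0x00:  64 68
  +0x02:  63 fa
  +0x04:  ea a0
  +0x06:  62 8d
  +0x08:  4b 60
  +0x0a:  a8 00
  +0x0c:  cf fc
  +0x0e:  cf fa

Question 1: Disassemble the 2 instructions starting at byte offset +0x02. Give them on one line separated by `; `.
@+02  big-endian(63 fa) = 0x63fa
  opcode bits[15:11]=0xc: movi/RI
  [10:8] rd=3 = x3
  [7:0] imm=250 = $250
@+04  big-endian(ea a0) = 0xeaa0
  opcode bits[15:11]=0x1d: lsl/RR
  [10:8] rd=2 = x2
  [7:5] rs=5 = x5

movi $250, x3; lsl x5, x2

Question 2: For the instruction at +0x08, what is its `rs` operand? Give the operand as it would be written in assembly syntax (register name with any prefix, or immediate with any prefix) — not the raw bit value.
[08] 4b 60 → 0x4b60
  op=0x4b60>>11=0x9 ⇒ srl (RR)
  [10:8] rd=3 = x3
  [7:5] rs=3 = x3

x3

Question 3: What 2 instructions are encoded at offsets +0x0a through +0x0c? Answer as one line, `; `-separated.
noop; jmp $-4

off 0x0a: read a8 00 as big → 0xa800
  top 5b → 0x15 → noop [N]
off 0x0c: read cf fc as big → 0xcffc
  top 5b → 0x19 → jmp [J]
  imm: (w>>0)&0x7ff=0x7fc (s11→-4) → $-4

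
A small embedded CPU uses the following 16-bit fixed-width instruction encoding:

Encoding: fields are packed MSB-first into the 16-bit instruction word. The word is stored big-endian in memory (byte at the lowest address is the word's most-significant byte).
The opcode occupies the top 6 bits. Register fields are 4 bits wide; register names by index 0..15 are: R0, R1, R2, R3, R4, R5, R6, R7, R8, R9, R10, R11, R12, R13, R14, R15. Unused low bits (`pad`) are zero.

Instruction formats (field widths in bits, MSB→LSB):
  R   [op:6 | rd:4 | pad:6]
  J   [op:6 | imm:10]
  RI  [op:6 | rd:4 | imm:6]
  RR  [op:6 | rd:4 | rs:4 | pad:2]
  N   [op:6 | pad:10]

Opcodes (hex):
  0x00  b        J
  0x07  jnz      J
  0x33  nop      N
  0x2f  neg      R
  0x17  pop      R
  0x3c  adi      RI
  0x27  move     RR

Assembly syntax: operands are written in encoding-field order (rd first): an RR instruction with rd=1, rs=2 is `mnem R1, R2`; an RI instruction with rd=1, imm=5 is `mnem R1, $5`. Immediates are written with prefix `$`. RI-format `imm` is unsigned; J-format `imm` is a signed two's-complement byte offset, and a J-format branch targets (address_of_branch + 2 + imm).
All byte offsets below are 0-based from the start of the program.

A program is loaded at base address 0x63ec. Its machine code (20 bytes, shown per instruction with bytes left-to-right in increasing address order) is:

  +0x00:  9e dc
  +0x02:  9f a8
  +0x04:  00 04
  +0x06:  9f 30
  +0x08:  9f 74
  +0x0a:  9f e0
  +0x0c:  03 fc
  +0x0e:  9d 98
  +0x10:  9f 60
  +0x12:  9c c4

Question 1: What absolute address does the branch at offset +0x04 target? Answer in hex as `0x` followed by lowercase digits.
0x63f6

@+04  big-endian(00 04) = 0x0004
  opcode bits[15:10]=0x0: b/J
  imm@[9:0]=0x4 ⇒ $4
  target = base 0x63ec + off 0x04 + 2 + imm 4 = 0x63f6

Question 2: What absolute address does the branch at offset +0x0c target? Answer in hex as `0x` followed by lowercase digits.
0x63f6

off 0x0c: read 03 fc as big → 0x03fc
  opcode bits[15:10]=0x0: b/J
  imm@[9:0]=0x3fc (s10→-4) ⇒ $-4
  target = base 0x63ec + off 0x0c + 2 + imm -4 = 0x63f6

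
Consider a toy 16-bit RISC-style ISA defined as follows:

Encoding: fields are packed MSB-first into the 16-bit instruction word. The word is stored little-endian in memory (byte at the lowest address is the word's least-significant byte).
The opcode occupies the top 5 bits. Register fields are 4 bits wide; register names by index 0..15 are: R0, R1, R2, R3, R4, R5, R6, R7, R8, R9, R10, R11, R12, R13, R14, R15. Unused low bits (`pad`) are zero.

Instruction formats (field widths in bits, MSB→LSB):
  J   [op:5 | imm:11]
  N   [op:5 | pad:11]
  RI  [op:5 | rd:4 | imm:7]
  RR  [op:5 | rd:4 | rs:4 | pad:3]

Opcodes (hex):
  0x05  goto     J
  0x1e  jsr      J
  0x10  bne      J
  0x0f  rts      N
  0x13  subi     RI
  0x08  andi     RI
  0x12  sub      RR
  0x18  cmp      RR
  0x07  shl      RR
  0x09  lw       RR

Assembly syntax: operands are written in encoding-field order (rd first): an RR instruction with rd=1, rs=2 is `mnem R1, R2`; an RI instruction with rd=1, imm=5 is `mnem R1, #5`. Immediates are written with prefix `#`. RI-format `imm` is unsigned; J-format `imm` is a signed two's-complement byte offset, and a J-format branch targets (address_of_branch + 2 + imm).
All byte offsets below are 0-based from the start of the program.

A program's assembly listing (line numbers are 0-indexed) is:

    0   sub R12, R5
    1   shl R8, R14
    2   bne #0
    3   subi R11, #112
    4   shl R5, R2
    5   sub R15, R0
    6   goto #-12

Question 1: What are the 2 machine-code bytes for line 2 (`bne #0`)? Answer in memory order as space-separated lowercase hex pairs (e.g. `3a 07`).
L2: bne op=0x10:5|imm=0:11 ⇒ 0x8000 ⇒ little 00 80

00 80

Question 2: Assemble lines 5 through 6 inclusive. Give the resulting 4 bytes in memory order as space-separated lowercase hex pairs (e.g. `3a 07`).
80 97 f4 2f

5. sub fields op=0x12:5|rd=15:4|rs=0:4|pad=0:3 → word 9780h → 80 97
6. goto fields op=0x5:5|imm=-12:11 → word 2ff4h → f4 2f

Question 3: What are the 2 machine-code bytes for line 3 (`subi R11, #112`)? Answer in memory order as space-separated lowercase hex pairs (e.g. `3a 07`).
f0 9d

line 3 (subi): pack op=0x13:5|rd=11:4|imm=112:7 = 0x9df0; little→ f0 9d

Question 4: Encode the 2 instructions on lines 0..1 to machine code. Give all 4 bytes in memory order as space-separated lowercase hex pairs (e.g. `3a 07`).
line 0 (sub): pack op=0x12:5|rd=12:4|rs=5:4|pad=0:3 = 0x9628; little→ 28 96
line 1 (shl): pack op=0x7:5|rd=8:4|rs=14:4|pad=0:3 = 0x3c70; little→ 70 3c

28 96 70 3c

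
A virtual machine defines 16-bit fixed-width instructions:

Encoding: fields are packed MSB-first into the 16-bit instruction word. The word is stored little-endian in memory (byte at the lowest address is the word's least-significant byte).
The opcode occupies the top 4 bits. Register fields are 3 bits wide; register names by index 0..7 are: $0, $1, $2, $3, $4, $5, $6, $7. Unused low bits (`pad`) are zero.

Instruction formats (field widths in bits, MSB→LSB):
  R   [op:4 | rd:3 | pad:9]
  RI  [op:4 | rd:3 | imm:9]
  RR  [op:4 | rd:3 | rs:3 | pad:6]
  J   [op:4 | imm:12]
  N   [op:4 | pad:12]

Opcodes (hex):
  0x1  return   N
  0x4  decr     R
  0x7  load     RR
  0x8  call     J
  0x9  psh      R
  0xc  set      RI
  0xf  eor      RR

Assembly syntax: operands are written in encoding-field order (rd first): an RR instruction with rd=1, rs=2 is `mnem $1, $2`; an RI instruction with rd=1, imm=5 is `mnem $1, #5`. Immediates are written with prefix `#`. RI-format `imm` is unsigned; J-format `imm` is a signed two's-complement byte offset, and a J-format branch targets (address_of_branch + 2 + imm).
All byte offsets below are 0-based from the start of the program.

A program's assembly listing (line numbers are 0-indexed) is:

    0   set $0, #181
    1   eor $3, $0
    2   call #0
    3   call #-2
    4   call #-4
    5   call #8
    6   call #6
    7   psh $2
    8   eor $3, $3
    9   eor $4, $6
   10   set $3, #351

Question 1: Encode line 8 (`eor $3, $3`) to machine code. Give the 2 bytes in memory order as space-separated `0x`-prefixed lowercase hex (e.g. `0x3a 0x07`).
line 8 (eor): pack op=0xf:4|rd=3:3|rs=3:3|pad=0:6 = 0xf6c0; little→ c0 f6

0xc0 0xf6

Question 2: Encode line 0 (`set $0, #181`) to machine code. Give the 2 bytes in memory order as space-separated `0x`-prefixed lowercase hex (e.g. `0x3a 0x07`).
0xb5 0xc0

L0: set op=0xc:4|rd=0:3|imm=181:9 ⇒ 0xc0b5 ⇒ little b5 c0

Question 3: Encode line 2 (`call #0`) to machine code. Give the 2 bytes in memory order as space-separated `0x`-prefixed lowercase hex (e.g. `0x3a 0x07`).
0x00 0x80

2. call fields op=0x8:4|imm=0:12 → word 8000h → 00 80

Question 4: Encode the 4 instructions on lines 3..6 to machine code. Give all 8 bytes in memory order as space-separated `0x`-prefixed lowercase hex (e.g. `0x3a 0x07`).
line 3 (call): pack op=0x8:4|imm=-2:12 = 0x8ffe; little→ fe 8f
line 4 (call): pack op=0x8:4|imm=-4:12 = 0x8ffc; little→ fc 8f
line 5 (call): pack op=0x8:4|imm=8:12 = 0x8008; little→ 08 80
line 6 (call): pack op=0x8:4|imm=6:12 = 0x8006; little→ 06 80

0xfe 0x8f 0xfc 0x8f 0x08 0x80 0x06 0x80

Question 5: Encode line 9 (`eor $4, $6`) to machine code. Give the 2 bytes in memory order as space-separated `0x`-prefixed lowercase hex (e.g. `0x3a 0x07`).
9. eor fields op=0xf:4|rd=4:3|rs=6:3|pad=0:6 → word f980h → 80 f9

0x80 0xf9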